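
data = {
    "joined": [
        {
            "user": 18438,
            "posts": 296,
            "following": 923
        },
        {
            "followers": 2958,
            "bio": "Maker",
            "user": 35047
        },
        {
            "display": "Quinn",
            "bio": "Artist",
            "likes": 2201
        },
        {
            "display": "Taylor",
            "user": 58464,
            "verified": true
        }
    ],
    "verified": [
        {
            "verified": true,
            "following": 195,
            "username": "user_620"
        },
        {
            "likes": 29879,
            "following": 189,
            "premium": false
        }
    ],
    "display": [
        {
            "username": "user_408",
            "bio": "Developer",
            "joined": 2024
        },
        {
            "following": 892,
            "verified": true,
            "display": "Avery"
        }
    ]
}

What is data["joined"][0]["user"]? 18438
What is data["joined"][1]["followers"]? 2958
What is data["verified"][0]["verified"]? True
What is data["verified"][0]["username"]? "user_620"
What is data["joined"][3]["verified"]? True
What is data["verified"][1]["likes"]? 29879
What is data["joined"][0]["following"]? 923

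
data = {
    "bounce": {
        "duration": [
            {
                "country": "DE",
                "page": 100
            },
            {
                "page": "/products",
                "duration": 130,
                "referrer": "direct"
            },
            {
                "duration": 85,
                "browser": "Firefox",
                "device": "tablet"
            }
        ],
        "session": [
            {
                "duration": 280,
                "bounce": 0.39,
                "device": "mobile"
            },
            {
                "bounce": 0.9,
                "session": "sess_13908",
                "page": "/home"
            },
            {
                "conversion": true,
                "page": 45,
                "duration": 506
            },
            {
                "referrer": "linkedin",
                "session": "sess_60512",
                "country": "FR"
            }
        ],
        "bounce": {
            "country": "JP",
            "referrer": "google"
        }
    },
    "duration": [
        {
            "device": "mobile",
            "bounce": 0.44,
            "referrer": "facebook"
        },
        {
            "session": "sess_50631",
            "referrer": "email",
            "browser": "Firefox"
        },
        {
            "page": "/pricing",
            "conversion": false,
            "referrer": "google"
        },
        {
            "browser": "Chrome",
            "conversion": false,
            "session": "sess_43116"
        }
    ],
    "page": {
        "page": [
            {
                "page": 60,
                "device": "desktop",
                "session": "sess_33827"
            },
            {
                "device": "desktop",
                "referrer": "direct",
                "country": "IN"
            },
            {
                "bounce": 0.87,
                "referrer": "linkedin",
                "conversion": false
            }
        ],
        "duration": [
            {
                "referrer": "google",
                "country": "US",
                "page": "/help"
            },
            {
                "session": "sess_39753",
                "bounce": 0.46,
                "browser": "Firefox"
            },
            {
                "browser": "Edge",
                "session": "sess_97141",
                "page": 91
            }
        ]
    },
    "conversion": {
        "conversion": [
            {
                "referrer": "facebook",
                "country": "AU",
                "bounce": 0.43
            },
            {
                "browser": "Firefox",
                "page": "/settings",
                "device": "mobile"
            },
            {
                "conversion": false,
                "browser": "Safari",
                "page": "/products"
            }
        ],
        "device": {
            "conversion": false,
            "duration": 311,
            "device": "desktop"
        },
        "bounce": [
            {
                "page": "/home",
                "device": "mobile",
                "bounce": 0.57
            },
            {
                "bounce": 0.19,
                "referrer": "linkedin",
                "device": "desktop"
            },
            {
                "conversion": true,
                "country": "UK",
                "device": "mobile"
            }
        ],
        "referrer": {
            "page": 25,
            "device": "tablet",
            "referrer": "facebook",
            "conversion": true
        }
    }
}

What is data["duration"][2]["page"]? "/pricing"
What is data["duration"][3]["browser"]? "Chrome"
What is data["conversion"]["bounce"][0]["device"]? "mobile"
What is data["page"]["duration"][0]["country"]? "US"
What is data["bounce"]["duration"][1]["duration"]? 130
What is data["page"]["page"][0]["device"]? "desktop"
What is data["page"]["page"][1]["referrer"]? "direct"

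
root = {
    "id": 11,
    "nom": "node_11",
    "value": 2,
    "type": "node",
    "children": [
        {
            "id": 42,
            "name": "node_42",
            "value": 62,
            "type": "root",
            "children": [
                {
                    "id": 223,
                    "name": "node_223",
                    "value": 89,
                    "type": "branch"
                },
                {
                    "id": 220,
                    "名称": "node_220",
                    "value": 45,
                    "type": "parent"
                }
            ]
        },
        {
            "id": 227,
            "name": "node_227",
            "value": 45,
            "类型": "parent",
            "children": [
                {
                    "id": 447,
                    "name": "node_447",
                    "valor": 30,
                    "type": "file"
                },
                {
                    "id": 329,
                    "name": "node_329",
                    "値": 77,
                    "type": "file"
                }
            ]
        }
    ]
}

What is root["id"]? 11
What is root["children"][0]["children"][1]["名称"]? "node_220"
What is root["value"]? 2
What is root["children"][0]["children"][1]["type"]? "parent"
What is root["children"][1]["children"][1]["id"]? 329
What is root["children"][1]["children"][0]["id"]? 447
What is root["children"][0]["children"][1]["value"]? 45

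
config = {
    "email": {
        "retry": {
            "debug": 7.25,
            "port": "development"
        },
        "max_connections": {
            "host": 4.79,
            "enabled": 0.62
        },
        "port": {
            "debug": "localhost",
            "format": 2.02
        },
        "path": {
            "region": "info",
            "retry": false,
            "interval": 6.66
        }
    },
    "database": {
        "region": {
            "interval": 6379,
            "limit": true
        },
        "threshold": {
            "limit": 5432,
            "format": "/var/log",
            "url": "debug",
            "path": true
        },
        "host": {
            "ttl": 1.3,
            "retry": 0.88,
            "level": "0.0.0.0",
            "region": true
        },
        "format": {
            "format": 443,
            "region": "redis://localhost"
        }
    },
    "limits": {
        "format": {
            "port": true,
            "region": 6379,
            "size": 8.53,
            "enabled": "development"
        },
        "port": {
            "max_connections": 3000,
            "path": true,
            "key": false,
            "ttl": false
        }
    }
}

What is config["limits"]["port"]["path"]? True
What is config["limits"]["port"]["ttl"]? False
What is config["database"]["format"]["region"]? "redis://localhost"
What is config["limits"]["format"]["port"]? True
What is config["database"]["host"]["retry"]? 0.88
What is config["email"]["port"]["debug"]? "localhost"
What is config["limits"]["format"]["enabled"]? "development"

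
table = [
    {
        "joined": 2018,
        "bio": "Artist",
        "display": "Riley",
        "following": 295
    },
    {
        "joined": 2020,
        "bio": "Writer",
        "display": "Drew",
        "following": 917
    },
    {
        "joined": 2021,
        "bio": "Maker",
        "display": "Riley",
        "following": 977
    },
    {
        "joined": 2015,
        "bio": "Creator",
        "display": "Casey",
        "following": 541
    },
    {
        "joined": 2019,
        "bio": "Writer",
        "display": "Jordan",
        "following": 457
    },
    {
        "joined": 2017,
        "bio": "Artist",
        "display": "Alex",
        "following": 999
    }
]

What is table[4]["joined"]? 2019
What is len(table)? 6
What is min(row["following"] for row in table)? 295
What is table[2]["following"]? 977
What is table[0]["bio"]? "Artist"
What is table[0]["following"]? 295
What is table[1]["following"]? 917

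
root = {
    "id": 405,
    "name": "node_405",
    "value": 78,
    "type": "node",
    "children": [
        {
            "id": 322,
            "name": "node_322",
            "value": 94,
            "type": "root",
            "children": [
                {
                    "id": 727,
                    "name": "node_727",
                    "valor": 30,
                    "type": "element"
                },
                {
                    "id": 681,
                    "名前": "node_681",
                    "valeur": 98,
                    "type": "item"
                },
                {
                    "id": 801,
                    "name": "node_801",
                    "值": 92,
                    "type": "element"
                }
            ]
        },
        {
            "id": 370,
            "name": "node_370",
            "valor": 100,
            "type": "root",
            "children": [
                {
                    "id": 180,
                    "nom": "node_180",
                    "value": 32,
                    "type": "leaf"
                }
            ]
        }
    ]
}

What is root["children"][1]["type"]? "root"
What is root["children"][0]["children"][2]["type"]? "element"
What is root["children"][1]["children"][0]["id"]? 180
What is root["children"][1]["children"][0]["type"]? "leaf"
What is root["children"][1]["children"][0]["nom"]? "node_180"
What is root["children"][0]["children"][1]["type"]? "item"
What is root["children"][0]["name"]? "node_322"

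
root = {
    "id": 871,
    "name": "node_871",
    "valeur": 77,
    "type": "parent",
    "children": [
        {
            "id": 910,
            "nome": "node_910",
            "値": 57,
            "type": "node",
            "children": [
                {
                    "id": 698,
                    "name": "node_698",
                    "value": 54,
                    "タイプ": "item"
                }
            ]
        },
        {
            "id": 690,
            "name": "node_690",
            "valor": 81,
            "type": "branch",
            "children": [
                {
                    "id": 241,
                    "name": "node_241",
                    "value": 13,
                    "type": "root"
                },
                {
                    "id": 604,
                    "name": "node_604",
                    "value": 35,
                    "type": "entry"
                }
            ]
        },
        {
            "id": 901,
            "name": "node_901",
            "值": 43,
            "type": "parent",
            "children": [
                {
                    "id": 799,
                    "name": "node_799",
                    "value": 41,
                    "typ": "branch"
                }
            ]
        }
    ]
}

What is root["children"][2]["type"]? "parent"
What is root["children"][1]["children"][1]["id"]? 604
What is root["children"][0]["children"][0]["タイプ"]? "item"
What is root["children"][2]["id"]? 901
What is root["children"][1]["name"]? "node_690"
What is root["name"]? "node_871"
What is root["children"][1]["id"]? 690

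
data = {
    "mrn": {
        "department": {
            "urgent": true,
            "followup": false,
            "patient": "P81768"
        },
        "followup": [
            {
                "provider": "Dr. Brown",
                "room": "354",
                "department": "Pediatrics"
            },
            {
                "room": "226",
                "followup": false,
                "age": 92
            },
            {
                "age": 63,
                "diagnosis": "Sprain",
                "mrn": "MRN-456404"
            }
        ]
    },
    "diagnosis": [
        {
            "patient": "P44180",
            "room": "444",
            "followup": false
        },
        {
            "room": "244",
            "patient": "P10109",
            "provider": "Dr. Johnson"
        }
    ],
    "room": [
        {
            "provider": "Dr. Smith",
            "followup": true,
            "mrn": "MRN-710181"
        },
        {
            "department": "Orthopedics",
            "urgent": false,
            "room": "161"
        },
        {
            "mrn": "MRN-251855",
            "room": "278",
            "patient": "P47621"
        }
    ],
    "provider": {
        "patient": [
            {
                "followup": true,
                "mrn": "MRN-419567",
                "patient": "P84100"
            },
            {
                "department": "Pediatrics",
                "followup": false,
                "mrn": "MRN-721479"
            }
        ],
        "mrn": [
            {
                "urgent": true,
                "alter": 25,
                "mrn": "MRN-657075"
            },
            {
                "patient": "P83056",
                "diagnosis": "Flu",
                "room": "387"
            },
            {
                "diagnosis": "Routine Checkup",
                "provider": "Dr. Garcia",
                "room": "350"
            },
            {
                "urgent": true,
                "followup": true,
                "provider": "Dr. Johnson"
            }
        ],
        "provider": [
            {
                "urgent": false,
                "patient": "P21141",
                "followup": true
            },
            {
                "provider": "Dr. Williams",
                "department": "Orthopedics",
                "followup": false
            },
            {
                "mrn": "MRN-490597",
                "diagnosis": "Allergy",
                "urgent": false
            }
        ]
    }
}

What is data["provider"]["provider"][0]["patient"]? "P21141"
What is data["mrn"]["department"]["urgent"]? True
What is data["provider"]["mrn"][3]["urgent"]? True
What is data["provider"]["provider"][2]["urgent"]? False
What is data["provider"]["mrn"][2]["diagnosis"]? "Routine Checkup"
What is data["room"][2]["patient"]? "P47621"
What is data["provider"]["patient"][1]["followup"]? False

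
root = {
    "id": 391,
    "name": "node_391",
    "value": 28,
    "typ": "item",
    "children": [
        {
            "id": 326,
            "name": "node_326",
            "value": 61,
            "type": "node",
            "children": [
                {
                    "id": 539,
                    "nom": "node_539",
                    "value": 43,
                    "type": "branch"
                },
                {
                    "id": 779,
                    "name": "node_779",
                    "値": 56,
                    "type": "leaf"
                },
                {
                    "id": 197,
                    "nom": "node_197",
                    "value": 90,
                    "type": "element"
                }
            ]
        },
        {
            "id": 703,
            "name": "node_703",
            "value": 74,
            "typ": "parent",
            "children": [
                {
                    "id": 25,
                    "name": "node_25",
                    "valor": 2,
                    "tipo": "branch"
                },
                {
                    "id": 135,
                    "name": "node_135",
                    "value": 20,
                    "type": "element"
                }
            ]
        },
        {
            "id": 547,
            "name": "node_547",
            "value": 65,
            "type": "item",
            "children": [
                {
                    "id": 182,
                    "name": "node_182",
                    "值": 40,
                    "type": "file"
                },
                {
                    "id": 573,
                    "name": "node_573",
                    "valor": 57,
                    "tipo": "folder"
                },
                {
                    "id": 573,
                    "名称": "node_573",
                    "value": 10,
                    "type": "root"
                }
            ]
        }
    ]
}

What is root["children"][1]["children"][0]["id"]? 25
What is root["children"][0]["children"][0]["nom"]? "node_539"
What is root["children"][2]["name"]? "node_547"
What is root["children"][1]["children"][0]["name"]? "node_25"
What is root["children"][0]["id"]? 326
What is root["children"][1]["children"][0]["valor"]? 2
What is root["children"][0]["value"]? 61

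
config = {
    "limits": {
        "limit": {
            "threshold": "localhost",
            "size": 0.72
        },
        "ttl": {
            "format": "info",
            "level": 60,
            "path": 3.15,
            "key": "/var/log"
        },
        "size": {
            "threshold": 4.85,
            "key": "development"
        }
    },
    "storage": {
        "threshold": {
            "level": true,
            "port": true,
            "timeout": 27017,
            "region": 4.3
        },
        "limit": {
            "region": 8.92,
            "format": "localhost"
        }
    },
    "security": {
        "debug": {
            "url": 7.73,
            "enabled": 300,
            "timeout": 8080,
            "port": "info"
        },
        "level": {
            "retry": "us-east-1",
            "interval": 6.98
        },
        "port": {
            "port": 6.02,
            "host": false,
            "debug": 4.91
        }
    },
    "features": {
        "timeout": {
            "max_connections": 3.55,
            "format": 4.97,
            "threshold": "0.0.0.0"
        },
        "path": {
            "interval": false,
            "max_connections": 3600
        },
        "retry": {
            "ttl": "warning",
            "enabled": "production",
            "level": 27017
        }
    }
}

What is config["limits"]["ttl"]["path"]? 3.15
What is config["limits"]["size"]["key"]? "development"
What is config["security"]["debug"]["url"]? 7.73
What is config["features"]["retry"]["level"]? 27017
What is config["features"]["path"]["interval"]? False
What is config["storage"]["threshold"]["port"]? True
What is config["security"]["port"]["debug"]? 4.91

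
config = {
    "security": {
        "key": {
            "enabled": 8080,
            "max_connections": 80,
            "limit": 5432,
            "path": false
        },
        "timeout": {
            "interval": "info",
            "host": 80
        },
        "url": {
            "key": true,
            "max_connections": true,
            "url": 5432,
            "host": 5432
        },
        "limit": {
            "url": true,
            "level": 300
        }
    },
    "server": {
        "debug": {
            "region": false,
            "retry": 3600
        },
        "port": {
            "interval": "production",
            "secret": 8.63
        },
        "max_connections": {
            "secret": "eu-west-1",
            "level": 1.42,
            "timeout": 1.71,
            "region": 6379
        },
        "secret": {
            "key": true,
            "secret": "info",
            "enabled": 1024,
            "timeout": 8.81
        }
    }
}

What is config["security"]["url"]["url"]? 5432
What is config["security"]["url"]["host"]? 5432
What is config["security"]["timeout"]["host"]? 80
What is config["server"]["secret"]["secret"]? "info"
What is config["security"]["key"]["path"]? False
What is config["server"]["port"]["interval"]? "production"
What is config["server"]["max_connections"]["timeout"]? 1.71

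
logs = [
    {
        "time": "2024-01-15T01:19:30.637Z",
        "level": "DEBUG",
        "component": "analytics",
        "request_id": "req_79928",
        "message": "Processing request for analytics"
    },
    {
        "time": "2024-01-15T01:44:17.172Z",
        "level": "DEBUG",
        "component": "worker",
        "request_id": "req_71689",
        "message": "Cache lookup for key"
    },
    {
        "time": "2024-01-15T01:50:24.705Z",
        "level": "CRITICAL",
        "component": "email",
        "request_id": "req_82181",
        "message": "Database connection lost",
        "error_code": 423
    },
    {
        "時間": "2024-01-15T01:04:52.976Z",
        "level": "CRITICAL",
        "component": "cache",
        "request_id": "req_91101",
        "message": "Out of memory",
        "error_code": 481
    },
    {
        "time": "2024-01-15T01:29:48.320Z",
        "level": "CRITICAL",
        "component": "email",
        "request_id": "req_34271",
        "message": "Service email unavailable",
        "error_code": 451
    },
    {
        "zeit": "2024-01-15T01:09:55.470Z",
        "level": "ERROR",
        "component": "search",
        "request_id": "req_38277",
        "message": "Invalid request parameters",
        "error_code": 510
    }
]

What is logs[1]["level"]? "DEBUG"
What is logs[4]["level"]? "CRITICAL"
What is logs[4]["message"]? "Service email unavailable"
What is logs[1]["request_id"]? "req_71689"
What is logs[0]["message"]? "Processing request for analytics"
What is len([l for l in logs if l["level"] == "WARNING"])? 0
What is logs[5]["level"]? "ERROR"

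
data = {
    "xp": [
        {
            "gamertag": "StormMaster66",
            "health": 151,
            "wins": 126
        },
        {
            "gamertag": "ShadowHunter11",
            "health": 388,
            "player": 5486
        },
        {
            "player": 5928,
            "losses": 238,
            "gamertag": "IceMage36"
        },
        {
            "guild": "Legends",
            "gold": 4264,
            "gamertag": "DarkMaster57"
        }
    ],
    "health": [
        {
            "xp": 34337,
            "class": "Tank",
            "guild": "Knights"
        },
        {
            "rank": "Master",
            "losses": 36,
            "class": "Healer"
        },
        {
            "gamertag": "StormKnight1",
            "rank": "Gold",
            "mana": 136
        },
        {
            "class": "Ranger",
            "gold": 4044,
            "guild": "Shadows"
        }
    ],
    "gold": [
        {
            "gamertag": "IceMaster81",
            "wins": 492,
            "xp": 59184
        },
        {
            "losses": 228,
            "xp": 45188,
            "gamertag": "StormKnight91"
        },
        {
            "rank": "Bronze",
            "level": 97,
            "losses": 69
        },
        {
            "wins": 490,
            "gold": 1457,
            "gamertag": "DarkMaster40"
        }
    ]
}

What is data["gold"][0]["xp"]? 59184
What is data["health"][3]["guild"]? "Shadows"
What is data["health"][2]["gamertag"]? "StormKnight1"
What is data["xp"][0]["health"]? 151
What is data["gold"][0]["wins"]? 492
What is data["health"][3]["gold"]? 4044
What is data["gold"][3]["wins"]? 490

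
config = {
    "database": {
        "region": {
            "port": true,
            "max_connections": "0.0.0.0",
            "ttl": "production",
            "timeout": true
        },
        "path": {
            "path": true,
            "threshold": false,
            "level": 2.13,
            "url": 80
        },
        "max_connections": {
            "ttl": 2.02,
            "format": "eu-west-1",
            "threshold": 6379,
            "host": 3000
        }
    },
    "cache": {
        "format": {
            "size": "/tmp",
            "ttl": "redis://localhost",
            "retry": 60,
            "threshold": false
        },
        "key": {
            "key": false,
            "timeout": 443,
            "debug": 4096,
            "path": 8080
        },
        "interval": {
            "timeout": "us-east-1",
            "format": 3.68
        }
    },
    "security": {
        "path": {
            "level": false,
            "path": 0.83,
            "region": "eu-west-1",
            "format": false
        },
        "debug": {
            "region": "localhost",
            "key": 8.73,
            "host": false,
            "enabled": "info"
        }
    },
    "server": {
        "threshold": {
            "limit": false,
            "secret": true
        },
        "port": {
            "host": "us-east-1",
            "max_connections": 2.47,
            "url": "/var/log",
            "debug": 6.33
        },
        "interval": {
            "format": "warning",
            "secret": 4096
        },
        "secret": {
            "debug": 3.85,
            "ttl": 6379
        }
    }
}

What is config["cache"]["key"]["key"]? False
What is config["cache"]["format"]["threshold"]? False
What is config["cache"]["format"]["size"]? "/tmp"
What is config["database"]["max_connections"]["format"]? "eu-west-1"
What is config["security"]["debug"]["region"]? "localhost"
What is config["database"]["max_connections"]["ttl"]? 2.02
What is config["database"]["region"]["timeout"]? True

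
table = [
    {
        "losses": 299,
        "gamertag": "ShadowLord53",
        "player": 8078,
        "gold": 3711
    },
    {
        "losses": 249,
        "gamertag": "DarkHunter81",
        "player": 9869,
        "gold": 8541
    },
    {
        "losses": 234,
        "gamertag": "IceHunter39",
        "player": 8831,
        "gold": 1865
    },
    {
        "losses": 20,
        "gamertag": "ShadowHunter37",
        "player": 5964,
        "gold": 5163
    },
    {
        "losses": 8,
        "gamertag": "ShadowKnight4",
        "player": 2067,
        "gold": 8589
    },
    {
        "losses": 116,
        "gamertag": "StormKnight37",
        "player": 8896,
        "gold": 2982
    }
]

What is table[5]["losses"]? 116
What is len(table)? 6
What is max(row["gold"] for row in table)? 8589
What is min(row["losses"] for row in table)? 8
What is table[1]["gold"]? 8541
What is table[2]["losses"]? 234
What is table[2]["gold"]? 1865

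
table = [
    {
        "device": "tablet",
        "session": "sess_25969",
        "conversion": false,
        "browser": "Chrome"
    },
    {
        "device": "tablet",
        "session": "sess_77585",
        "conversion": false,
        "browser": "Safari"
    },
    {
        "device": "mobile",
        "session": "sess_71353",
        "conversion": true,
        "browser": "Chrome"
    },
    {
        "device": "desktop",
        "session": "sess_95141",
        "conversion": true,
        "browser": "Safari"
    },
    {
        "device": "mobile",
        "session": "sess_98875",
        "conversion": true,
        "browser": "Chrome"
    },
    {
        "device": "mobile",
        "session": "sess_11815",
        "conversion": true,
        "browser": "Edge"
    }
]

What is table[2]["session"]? "sess_71353"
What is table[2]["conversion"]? True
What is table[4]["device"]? "mobile"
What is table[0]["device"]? "tablet"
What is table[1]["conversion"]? False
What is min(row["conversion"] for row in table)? False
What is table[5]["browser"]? "Edge"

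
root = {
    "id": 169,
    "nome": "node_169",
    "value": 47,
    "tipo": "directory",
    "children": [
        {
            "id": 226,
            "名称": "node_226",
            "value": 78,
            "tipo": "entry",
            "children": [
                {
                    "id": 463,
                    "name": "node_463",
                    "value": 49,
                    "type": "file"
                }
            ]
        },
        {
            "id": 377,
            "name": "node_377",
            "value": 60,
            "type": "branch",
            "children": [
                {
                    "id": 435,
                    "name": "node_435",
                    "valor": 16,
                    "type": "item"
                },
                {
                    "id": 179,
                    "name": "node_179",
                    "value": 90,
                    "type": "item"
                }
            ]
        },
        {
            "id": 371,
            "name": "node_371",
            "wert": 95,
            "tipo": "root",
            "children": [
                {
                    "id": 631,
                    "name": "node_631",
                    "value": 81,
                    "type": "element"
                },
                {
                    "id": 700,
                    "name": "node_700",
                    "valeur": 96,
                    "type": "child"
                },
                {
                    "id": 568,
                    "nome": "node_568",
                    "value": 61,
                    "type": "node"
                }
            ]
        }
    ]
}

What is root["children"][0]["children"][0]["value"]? 49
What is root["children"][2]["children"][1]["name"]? "node_700"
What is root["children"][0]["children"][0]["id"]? 463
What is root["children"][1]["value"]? 60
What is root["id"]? 169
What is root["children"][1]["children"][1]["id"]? 179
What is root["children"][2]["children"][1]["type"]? "child"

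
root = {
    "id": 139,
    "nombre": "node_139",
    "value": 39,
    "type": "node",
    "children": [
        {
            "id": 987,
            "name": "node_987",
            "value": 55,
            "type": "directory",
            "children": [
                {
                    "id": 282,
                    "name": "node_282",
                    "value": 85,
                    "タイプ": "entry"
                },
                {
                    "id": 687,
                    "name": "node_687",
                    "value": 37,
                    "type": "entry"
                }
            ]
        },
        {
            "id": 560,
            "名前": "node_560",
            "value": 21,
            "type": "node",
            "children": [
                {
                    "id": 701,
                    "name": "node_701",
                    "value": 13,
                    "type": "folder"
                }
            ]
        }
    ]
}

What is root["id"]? 139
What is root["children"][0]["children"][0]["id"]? 282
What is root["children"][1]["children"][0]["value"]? 13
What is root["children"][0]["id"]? 987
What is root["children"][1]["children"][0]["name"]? "node_701"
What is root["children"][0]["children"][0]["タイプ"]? "entry"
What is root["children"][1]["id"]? 560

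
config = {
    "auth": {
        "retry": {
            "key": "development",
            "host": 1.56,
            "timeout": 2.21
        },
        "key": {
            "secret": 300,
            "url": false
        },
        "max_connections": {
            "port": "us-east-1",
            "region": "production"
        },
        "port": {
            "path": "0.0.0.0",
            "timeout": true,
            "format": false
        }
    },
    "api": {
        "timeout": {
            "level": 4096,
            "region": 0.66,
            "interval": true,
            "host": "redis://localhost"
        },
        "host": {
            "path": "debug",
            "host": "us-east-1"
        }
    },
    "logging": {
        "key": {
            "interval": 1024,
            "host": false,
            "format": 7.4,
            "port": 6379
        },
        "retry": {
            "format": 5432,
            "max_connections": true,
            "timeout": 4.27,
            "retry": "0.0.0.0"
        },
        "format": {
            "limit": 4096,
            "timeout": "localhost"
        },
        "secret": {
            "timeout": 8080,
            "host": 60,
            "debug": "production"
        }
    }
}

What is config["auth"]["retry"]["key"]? "development"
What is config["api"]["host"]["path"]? "debug"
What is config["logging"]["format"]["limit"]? 4096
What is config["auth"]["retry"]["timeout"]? 2.21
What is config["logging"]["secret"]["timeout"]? 8080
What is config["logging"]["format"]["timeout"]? "localhost"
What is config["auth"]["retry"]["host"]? 1.56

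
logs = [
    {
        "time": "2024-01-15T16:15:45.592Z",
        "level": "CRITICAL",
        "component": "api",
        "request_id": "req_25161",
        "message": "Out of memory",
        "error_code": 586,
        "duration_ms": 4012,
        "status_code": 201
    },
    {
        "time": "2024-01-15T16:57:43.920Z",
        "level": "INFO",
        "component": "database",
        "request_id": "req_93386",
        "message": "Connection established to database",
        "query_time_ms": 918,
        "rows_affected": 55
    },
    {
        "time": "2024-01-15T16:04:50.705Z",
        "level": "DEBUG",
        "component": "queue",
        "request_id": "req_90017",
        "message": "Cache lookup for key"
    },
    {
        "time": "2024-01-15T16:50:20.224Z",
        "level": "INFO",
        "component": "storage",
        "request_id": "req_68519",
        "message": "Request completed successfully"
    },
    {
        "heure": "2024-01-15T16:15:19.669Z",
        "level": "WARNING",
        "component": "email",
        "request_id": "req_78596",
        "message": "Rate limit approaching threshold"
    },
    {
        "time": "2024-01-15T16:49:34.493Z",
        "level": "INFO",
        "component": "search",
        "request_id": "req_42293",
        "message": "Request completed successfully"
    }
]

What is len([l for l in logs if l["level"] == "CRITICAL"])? 1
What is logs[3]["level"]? "INFO"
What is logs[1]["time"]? "2024-01-15T16:57:43.920Z"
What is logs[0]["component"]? "api"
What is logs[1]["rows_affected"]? 55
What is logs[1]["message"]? "Connection established to database"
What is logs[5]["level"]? "INFO"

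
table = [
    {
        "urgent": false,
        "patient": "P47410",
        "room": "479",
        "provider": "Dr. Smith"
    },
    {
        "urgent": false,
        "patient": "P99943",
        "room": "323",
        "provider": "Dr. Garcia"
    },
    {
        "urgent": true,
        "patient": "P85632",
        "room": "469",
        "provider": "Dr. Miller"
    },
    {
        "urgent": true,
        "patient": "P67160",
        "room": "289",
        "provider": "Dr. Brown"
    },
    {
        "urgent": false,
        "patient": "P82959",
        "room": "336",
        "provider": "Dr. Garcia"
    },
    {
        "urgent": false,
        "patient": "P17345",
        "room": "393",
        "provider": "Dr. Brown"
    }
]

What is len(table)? 6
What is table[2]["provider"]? "Dr. Miller"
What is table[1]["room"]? "323"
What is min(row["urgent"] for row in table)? False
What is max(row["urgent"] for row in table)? True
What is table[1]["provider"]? "Dr. Garcia"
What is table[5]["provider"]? "Dr. Brown"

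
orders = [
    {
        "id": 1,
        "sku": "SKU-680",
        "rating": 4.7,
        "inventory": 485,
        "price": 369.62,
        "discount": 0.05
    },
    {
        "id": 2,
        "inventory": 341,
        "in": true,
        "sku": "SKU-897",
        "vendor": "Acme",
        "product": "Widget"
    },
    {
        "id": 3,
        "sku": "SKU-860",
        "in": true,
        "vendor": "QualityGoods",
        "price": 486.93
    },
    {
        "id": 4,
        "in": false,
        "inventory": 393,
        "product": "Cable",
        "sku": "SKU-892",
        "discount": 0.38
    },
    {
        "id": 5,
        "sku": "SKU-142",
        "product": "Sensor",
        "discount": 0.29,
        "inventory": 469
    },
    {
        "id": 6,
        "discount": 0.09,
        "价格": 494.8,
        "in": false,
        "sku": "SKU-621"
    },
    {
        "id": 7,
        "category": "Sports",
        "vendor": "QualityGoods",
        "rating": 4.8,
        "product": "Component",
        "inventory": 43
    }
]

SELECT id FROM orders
[1, 2, 3, 4, 5, 6, 7]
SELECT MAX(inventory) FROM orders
485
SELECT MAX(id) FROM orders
7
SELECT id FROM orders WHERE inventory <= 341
[2, 7]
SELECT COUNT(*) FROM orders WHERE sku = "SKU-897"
1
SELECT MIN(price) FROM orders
369.62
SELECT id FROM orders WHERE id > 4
[5, 6, 7]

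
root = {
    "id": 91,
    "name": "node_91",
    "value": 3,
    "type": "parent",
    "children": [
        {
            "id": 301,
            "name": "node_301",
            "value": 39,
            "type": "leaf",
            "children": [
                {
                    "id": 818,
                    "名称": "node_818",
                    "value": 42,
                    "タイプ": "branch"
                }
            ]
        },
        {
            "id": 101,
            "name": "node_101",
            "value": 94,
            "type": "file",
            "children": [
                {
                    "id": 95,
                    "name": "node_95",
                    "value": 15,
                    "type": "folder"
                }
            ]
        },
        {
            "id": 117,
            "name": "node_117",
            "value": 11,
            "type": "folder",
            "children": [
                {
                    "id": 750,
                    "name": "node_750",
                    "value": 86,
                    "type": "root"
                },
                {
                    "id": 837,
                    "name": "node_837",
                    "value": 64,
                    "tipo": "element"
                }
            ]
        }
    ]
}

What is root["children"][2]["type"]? "folder"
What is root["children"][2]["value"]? 11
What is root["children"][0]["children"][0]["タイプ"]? "branch"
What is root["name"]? "node_91"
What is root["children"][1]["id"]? 101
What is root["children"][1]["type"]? "file"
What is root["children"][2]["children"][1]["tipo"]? "element"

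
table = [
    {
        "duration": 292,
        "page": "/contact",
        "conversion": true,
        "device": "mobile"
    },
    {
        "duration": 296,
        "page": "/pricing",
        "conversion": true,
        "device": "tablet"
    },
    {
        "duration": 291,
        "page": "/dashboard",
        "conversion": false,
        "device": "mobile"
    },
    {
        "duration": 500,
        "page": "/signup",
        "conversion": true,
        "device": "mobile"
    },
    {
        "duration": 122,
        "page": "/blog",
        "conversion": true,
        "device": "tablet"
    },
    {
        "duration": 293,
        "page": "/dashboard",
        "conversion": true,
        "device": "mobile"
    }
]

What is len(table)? 6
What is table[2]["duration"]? 291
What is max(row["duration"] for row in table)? 500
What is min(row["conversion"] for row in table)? False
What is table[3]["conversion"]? True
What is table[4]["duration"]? 122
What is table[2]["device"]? "mobile"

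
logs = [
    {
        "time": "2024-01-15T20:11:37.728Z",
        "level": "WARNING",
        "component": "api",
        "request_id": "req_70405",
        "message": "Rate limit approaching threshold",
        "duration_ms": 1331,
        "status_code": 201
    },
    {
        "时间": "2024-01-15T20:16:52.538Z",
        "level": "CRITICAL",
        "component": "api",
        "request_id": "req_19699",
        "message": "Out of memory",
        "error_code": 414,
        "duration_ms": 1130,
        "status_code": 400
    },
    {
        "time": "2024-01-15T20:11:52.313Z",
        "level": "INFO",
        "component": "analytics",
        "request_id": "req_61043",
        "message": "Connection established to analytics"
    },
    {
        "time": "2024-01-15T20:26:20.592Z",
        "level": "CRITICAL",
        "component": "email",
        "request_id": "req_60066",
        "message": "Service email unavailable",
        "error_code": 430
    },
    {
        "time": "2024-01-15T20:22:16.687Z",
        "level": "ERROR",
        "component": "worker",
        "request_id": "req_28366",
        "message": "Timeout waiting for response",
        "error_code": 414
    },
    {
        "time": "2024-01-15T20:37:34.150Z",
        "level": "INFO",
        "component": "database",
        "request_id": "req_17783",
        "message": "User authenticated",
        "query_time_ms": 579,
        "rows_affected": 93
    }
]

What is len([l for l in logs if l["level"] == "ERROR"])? 1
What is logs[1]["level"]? "CRITICAL"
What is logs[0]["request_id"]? "req_70405"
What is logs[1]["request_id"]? "req_19699"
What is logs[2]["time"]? "2024-01-15T20:11:52.313Z"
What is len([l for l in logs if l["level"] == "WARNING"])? 1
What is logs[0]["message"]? "Rate limit approaching threshold"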